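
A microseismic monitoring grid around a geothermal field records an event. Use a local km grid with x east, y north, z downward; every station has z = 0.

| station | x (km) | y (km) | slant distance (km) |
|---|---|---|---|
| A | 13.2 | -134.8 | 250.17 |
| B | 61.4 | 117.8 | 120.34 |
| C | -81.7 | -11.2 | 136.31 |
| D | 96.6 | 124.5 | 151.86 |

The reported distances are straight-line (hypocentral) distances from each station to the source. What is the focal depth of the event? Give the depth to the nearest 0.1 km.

z ≈ 64.1 km

Each station gives a sphere (x−x_i)² + (y−y_i)² + z² = d_i² (stations at z=0).
Subtracting the A sphere from B and C: z² cancels, leaving linear equations in x and y:
96.4 x + 505.2 y = 47404.83
-189.8 x + 247.2 y = 32459.66
Solving: x ≈ -39.093, y ≈ 101.293 km (keep extra digits for the depth step; rounded: -39.1, 101.3).
Then from the A sphere: z² = 250.17² − (x − 13.2)² − (y + 134.8)² with x = -39.093, y = 101.293, so z ≈ 64.114 ≈ 64.1 km.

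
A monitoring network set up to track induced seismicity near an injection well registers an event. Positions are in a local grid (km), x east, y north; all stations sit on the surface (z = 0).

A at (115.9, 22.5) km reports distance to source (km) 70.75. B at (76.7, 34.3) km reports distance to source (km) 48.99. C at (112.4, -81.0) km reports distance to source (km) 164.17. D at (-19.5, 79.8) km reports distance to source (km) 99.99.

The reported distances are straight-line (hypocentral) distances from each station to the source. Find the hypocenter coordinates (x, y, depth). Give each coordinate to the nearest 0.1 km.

Each station gives a sphere (x−x_i)² + (y−y_i)² + z² = d_i² (stations at z=0).
Subtracting the A sphere from B and C: z² cancels, leaving linear equations in x and y:
-78.4 x + 23.6 y = -4274.14
-7.0 x − 207.0 y = -16690.53
Solving: x ≈ 77.995, y ≈ 77.993 km (keep extra digits for the depth step; rounded: 78.0, 78.0).
Then from the A sphere: z² = 70.75² − (x − 115.9)² − (y − 22.5)² with x = 77.995, y = 77.993, so z ≈ 22.120 ≈ 22.1 km.

(78.0, 78.0, 22.1)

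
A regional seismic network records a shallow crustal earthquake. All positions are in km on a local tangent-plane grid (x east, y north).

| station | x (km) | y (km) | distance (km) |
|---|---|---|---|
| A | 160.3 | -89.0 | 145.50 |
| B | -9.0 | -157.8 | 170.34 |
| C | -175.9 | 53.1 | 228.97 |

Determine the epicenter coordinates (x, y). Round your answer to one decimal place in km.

Circle about each station: (x − 160.3)² + (y + 89.0)² = 145.50²; (x + 9.0)² + (y + 157.8)² = 170.34²; (x + 175.9)² + (y − 53.1)² = 228.97².
Subtracting pairs of circle equations eliminates x²+y² and gives linear equations (the radical axes):
-338.6 x − 137.6 y = -16480.72
-672.4 x + 284.2 y = -31113.68
Solving the 2×2 system: x ≈ 47.5, y ≈ 2.9 km.
Check against A (with the unrounded x, y): √((x − 160.3)²+(y + 89.0)²) = 145.50 ≈ 145.50 km. ✓

47.5 km east, 2.9 km north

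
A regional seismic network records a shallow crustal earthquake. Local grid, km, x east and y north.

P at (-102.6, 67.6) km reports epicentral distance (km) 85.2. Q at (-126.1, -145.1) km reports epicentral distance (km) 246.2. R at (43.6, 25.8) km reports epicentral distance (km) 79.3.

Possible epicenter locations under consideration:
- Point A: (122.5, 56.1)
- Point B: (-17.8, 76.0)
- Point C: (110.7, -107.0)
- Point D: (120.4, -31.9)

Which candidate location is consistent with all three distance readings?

Point B

For each candidate, compare |candidate − station| to the reported distance:
Point A: residuals P 140.2, Q 73.6, R 5.2 → max 140.2 km
Point B: residuals P 0.0, Q 0.0, R 0.0 → max 0.0 km
Point C: residuals P 190.4, Q 6.4, R 69.5 → max 190.4 km
Point D: residuals P 159.0, Q 25.0, R 16.8 → max 159.0 km
Only Point B has all residuals ≈ 0.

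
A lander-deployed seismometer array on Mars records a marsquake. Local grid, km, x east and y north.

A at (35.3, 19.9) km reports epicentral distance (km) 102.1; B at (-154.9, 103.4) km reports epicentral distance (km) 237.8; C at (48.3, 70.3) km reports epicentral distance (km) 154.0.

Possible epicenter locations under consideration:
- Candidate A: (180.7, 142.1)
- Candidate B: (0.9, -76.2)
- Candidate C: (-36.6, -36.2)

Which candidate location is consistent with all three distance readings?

For each candidate, compare |candidate − station| to the reported distance:
Candidate A: residuals A 87.8, B 100.0, C 3.4 → max 100.0 km
Candidate B: residuals A 0.0, B 0.0, C 0.0 → max 0.0 km
Candidate C: residuals A 10.9, B 54.8, C 17.8 → max 54.8 km
Only Candidate B has all residuals ≈ 0.

Candidate B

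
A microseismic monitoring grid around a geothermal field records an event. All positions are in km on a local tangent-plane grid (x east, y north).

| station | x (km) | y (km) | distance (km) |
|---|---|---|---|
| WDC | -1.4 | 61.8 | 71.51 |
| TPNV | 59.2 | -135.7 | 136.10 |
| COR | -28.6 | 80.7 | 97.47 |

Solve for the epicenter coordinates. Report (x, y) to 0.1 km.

x ≈ 10.0 km, y ≈ -8.8 km

Circle about each station: (x + 1.4)² + (y − 61.8)² = 71.51²; (x − 59.2)² + (y + 135.7)² = 136.10²; (x + 28.6)² + (y − 80.7)² = 97.47².
Subtracting the WDC equation from the TPNV and COR equations removes the quadratic terms:
121.2 x − 395.0 y = 4688.40
-54.4 x + 37.8 y = -877.47
Solving the 2×2 system: x ≈ 10.0, y ≈ -8.8 km.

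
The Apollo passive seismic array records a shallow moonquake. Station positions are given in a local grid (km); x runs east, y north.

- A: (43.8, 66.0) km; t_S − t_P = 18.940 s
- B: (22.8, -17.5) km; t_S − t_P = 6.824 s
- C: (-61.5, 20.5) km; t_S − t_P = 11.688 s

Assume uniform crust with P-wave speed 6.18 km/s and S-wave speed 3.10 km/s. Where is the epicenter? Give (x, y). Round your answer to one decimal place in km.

Distance from S−P lag: d = Δt · v_P v_S / (v_P − v_S) = Δt · (6.18·3.10)/(6.18−3.10) ≈ 6.2201·Δt.
So d_A = 117.81, d_B = 42.45, d_C = 72.70 km.
Circle about each station: (x − 43.8)² + (y − 66.0)² = 117.81²; (x − 22.8)² + (y + 17.5)² = 42.45²; (x + 61.5)² + (y − 20.5)² = 72.70².
Subtracting the A equation from the B and C equations removes the quadratic terms:
-42.0 x − 167.0 y = 6628.84
-210.6 x − 91.0 y = 6521.97
Solving the 2×2 system: x ≈ -15.5, y ≈ -35.8 km.

(-15.5, -35.8)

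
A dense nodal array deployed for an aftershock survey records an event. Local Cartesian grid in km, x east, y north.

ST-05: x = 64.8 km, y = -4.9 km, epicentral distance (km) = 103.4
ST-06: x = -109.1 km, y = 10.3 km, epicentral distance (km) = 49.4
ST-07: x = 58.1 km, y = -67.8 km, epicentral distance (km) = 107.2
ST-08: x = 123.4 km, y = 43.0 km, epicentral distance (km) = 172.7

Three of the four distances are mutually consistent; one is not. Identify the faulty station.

Solve using three stations at a time. Using ST-05, ST-07, ST-08 (subtract circle equations pairwise → linear system) gives (x, y) ≈ (-37.7, -19.4).
Distances from that point to each station vs reported:
  ST-05: calculated 103.5 vs reported 103.4 → residual 0.1 km
  ST-06: calculated 77.3 vs reported 49.4 → residual 27.9 km
  ST-07: calculated 107.3 vs reported 107.2 → residual 0.1 km
  ST-08: calculated 172.8 vs reported 172.7 → residual 0.1 km
ST-05, ST-07, ST-08 are mutually consistent (residuals ≈ 0); ST-06 is off by 27.9 km.

ST-06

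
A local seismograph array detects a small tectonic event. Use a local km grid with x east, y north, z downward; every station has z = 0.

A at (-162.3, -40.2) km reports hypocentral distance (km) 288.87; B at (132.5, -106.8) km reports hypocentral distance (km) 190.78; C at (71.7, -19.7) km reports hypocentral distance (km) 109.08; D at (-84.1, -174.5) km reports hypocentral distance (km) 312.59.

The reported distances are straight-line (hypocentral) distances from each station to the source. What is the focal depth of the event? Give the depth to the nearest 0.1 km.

Each station gives a sphere (x−x_i)² + (y−y_i)² + z² = d_i² (stations at z=0).
Subtracting the A sphere from B and C: z² cancels, leaving linear equations in x and y:
589.6 x − 133.2 y = 48054.03
468.0 x + 41.0 y = 49119.08
Solving: x ≈ 98.402, y ≈ 74.803 km (keep extra digits for the depth step; rounded: 98.4, 74.8).
Then from the A sphere: z² = 288.87² − (x + 162.3)² − (y + 40.2)² with x = 98.402, y = 74.803, so z ≈ 47.483 ≈ 47.5 km.

z ≈ 47.5 km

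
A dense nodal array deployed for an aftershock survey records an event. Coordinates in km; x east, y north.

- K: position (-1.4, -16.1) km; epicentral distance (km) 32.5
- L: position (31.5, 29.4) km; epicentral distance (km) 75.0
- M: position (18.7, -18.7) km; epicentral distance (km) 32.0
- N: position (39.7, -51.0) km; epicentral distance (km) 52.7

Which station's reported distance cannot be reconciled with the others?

Solve using three stations at a time. Using L, M, N (subtract circle equations pairwise → linear system) gives (x, y) ≈ (-9.9, -33.2).
Distances from that point to each station vs reported:
  K: calculated 19.1 vs reported 32.5 → residual 13.4 km
  L: calculated 75.0 vs reported 75.0 → residual 0.0 km
  M: calculated 32.1 vs reported 32.0 → residual 0.1 km
  N: calculated 52.7 vs reported 52.7 → residual 0.0 km
L, M, N are mutually consistent (residuals ≈ 0); K is off by 13.4 km.

K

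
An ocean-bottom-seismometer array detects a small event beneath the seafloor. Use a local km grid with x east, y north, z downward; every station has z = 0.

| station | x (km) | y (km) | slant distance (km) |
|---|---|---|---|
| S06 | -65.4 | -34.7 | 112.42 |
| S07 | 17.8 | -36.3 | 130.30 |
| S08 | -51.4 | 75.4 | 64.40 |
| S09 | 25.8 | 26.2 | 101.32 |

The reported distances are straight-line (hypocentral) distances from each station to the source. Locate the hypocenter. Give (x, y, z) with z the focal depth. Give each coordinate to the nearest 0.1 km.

x ≈ -48.1 km, y ≈ 57.6 km, depth ≈ 61.8 km

Each station gives a sphere (x−x_i)² + (y−y_i)² + z² = d_i² (stations at z=0).
Subtracting the S06 sphere from S07 and S08: z² cancels, leaving linear equations in x and y:
166.4 x − 3.2 y = -8186.55
28.0 x + 220.2 y = 11336.77
Solving: x ≈ -48.090, y ≈ 57.599 km (keep extra digits for the depth step; rounded: -48.1, 57.6).
Then from the S06 sphere: z² = 112.42² − (x + 65.4)² − (y + 34.7)² with x = -48.090, y = 57.599, so z ≈ 61.802 ≈ 61.8 km.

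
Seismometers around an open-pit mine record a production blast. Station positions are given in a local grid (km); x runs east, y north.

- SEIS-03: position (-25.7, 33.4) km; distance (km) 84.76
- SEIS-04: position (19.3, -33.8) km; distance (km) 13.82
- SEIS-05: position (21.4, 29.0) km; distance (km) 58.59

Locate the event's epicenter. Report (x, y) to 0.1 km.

Circle about each station: (x + 25.7)² + (y − 33.4)² = 84.76²; (x − 19.3)² + (y + 33.8)² = 13.82²; (x − 21.4)² + (y − 29.0)² = 58.59².
Subtracting pairs of circle equations eliminates x²+y² and gives linear equations (the radical axes):
90.0 x − 134.4 y = 6732.15
94.2 x − 8.8 y = 3274.38
Solving the 2×2 system: x ≈ 32.1, y ≈ -28.6 km.

(32.1, -28.6)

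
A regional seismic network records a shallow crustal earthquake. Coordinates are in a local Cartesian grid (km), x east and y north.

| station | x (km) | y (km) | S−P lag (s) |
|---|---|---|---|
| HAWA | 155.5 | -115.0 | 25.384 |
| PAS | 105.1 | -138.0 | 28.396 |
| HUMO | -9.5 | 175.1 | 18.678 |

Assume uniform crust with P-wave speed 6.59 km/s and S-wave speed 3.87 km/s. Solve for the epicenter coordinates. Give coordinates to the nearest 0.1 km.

Distance from S−P lag: d = Δt · v_P v_S / (v_P − v_S) = Δt · (6.59·3.87)/(6.59−3.87) ≈ 9.3762·Δt.
So d_HAWA = 238.01, d_PAS = 266.25, d_HUMO = 175.13 km.
Circle about each station: (x − 155.5)² + (y + 115.0)² = 238.01²; (x − 105.1)² + (y + 138.0)² = 266.25²; (x + 9.5)² + (y − 175.1)² = 175.13².
Subtracting the HAWA equation from the PAS and HUMO equations removes the quadratic terms:
-100.8 x − 46.0 y = -21555.54
-330.0 x + 580.2 y = 19323.25
Solving the 2×2 system: x ≈ 157.7, y ≈ 123.0 km.

157.7 km east, 123.0 km north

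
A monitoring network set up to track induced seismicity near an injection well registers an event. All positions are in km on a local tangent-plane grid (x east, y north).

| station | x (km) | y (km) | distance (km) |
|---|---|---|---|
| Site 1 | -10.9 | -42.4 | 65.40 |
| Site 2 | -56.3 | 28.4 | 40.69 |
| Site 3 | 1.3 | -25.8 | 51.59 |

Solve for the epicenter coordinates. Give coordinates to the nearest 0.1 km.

x ≈ -16.0 km, y ≈ 22.8 km

Circle about each station: (x + 10.9)² + (y + 42.4)² = 65.40²; (x + 56.3)² + (y − 28.4)² = 40.69²; (x − 1.3)² + (y + 25.8)² = 51.59².
Subtracting pairs of circle equations eliminates x²+y² and gives linear equations (the radical axes):
-90.8 x + 141.6 y = 4681.16
24.4 x + 33.2 y = 366.39
Solving the 2×2 system: x ≈ -16.0, y ≈ 22.8 km.
Check against Site 1 (with the unrounded x, y): √((x + 10.9)²+(y + 42.4)²) = 65.40 ≈ 65.40 km. ✓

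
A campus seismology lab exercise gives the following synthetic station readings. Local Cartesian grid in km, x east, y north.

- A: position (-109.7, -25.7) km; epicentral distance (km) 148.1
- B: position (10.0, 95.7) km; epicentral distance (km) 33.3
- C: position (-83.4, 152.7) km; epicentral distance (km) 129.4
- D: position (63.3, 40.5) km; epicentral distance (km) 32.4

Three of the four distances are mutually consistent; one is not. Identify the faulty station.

Solve using three stations at a time. Using A, B, C (subtract circle equations pairwise → linear system) gives (x, y) ≈ (9.3, 62.4).
Distances from that point to each station vs reported:
  A: calculated 148.1 vs reported 148.1 → residual 0.0 km
  B: calculated 33.3 vs reported 33.3 → residual 0.0 km
  C: calculated 129.4 vs reported 129.4 → residual 0.0 km
  D: calculated 58.3 vs reported 32.4 → residual 25.9 km
A, B, C are mutually consistent (residuals ≈ 0); D is off by 25.9 km.

D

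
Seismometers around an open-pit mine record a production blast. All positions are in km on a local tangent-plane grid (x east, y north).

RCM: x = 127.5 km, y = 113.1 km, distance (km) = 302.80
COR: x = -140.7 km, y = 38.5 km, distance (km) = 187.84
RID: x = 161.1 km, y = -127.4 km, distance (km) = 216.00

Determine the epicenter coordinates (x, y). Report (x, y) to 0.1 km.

Circle about each station: (x − 127.5)² + (y − 113.1)² = 302.80²; (x + 140.7)² + (y − 38.5)² = 187.84²; (x − 161.1)² + (y + 127.4)² = 216.00².
Subtracting pairs of circle equations eliminates x²+y² and gives linear equations (the radical axes):
-536.4 x − 149.2 y = 48634.85
67.2 x − 481.0 y = 58167.95
Solving the 2×2 system: x ≈ -54.9, y ≈ -128.6 km.

-54.9 km east, -128.6 km north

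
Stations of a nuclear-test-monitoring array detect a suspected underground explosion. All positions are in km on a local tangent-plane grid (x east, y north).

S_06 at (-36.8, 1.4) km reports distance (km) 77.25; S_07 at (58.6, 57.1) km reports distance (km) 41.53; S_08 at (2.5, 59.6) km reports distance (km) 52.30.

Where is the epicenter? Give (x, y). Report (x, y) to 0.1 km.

Circle about each station: (x + 36.8)² + (y − 1.4)² = 77.25²; (x − 58.6)² + (y − 57.1)² = 41.53²; (x − 2.5)² + (y − 59.6)² = 52.30².
Subtracting pairs of circle equations eliminates x²+y² and gives linear equations (the radical axes):
190.8 x + 111.4 y = 9580.99
78.6 x + 116.4 y = 5434.48
Solving the 2×2 system: x ≈ 37.9, y ≈ 21.1 km.

37.9 km east, 21.1 km north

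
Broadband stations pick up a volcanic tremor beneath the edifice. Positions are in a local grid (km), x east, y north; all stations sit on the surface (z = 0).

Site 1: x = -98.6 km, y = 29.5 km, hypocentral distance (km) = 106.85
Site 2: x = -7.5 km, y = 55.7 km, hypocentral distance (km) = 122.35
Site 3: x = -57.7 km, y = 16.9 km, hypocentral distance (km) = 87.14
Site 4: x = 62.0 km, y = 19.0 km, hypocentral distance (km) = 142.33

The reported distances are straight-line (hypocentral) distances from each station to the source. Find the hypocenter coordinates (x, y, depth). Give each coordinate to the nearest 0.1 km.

(-49.8, -36.5, 68.4)

Each station gives a sphere (x−x_i)² + (y−y_i)² + z² = d_i² (stations at z=0).
Subtracting the Site 1 sphere from Site 2 and Site 3: z² cancels, leaving linear equations in x and y:
182.2 x + 52.4 y = -10986.07
81.8 x − 25.2 y = -3153.77
Solving: x ≈ -49.799, y ≈ -36.501 km (keep extra digits for the depth step; rounded: -49.8, -36.5).
Then from the Site 1 sphere: z² = 106.85² − (x + 98.6)² − (y − 29.5)² with x = -49.799, y = -36.501, so z ≈ 68.405 ≈ 68.4 km.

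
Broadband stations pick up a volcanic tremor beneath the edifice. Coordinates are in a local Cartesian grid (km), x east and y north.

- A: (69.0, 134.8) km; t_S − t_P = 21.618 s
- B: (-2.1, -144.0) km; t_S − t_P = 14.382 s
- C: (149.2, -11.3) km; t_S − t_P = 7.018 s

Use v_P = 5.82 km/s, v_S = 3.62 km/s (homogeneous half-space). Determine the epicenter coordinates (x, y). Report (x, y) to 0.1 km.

112.5 km east, -67.6 km north

Distance from S−P lag: d = Δt · v_P v_S / (v_P − v_S) = Δt · (5.82·3.62)/(5.82−3.62) ≈ 9.5765·Δt.
So d_A = 207.03, d_B = 137.73, d_C = 67.21 km.
Circle about each station: (x − 69.0)² + (y − 134.8)² = 207.03²; (x + 2.1)² + (y + 144.0)² = 137.73²; (x − 149.2)² + (y + 11.3)² = 67.21².
Subtracting pairs of circle equations eliminates x²+y² and gives linear equations (the radical axes):
-142.2 x − 557.6 y = 21700.24
160.4 x − 292.2 y = 37800.53
Solving the 2×2 system: x ≈ 112.5, y ≈ -67.6 km.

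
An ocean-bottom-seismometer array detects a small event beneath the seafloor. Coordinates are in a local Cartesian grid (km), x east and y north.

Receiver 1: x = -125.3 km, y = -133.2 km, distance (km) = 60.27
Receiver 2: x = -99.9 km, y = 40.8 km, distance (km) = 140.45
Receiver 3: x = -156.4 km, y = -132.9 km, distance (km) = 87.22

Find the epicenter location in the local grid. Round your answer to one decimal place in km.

Circle about each station: (x + 125.3)² + (y + 133.2)² = 60.27²; (x + 99.9)² + (y − 40.8)² = 140.45²; (x + 156.4)² + (y + 132.9)² = 87.22².
Subtracting the Receiver 1 equation from the Receiver 2 and Receiver 3 equations removes the quadratic terms:
50.8 x + 348.0 y = -37891.41
-62.2 x + 0.6 y = 4706.18
Solving the 2×2 system: x ≈ -76.6, y ≈ -97.7 km.

x ≈ -76.6 km, y ≈ -97.7 km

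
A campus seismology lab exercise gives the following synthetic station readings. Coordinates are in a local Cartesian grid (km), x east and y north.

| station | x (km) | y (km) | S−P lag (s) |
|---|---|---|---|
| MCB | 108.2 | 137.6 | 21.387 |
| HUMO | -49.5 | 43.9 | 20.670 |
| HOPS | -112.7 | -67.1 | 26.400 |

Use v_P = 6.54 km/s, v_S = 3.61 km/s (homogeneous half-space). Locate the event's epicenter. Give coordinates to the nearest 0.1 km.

x ≈ 97.5 km, y ≈ -34.4 km

Distance from S−P lag: d = Δt · v_P v_S / (v_P − v_S) = Δt · (6.54·3.61)/(6.54−3.61) ≈ 8.0578·Δt.
So d_MCB = 172.33, d_HUMO = 166.56, d_HOPS = 212.73 km.
Circle about each station: (x − 108.2)² + (y − 137.6)² = 172.33²; (x + 49.5)² + (y − 43.9)² = 166.56²; (x + 112.7)² + (y + 67.1)² = 212.73².
Subtracting pairs of circle equations eliminates x²+y² and gives linear equations (the radical axes):
-315.4 x − 187.4 y = -24308.14
-441.8 x − 409.4 y = -28993.72
Solving the 2×2 system: x ≈ 97.5, y ≈ -34.4 km.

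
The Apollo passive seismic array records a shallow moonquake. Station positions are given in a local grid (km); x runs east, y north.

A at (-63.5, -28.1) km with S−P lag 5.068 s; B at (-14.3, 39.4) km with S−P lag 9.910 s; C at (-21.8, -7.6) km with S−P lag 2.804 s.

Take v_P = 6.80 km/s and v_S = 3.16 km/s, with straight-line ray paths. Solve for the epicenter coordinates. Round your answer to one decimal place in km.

Distance from S−P lag: d = Δt · v_P v_S / (v_P − v_S) = Δt · (6.80·3.16)/(6.80−3.16) ≈ 5.9033·Δt.
So d_A = 29.92, d_B = 58.50, d_C = 16.55 km.
Circle about each station: (x + 63.5)² + (y + 28.1)² = 29.92²; (x + 14.3)² + (y − 39.4)² = 58.50²; (x + 21.8)² + (y + 7.6)² = 16.55².
Subtracting the A equation from the B and C equations removes the quadratic terms:
98.4 x + 135.0 y = -5592.05
83.4 x + 41.0 y = -3667.56
Solving the 2×2 system: x ≈ -36.8, y ≈ -14.6 km.

-36.8 km east, -14.6 km north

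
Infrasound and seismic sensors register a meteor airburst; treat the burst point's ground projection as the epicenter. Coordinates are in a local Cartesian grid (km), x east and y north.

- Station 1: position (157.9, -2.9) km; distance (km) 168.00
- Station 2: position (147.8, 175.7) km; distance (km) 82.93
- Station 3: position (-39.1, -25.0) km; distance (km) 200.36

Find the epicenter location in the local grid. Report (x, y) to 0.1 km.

(72.2, 141.6)

Circle about each station: (x − 157.9)² + (y + 2.9)² = 168.00²; (x − 147.8)² + (y − 175.7)² = 82.93²; (x + 39.1)² + (y + 25.0)² = 200.36².
Subtracting the Station 1 equation from the Station 2 and Station 3 equations removes the quadratic terms:
-20.2 x + 357.2 y = 49121.13
-394.0 x − 44.2 y = -34707.14
Solving the 2×2 system: x ≈ 72.2, y ≈ 141.6 km.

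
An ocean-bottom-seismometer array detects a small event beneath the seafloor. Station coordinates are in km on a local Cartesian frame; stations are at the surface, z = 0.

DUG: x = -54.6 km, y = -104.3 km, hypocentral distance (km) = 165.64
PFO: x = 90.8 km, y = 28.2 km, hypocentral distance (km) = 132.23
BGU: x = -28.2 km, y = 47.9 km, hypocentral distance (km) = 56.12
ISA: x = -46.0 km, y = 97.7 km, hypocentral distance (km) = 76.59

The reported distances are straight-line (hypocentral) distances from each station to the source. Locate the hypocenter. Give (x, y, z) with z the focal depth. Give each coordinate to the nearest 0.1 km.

Each station gives a sphere (x−x_i)² + (y−y_i)² + z² = d_i² (stations at z=0).
Subtracting the DUG sphere from PFO and BGU: z² cancels, leaving linear equations in x and y:
290.8 x + 265.0 y = 5132.07
52.8 x + 304.4 y = 13517.16
Solving: x ≈ -27.102, y ≈ 49.107 km (keep extra digits for the depth step; rounded: -27.1, 49.1).
Then from the DUG sphere: z² = 165.64² − (x + 54.6)² − (y + 104.3)² with x = -27.102, y = 49.107, so z ≈ 56.096 ≈ 56.1 km.

(-27.1, 49.1, 56.1)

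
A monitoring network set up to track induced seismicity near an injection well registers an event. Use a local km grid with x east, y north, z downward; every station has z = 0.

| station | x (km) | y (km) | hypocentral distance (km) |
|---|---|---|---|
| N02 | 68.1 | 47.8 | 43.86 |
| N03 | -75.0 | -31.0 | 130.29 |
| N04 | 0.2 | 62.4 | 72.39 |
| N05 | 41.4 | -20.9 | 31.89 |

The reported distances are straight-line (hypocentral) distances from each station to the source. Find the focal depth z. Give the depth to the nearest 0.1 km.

z ≈ 7.6 km

Each station gives a sphere (x−x_i)² + (y−y_i)² + z² = d_i² (stations at z=0).
Subtracting the N02 sphere from N03 and N04: z² cancels, leaving linear equations in x and y:
-286.2 x − 157.6 y = -15388.23
-135.8 x + 29.2 y = -6345.26
Solving: x ≈ 48.703, y ≈ 9.197 km (keep extra digits for the depth step; rounded: 48.7, 9.2).
Then from the N02 sphere: z² = 43.86² − (x − 68.1)² − (y − 47.8)² with x = 48.703, y = 9.197, so z ≈ 7.567 ≈ 7.6 km.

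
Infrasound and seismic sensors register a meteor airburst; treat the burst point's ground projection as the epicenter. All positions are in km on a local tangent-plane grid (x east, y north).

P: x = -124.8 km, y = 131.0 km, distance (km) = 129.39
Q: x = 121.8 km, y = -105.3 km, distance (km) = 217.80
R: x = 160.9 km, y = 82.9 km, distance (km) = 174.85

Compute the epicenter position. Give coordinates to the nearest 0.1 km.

(-13.1, 65.7)

Circle about each station: (x + 124.8)² + (y − 131.0)² = 129.39²; (x − 121.8)² + (y + 105.3)² = 217.80²; (x − 160.9)² + (y − 82.9)² = 174.85².
Subtracting the P equation from the Q and R equations removes the quadratic terms:
493.2 x − 472.6 y = -37507.78
571.4 x − 96.2 y = -13805.57
Solving the 2×2 system: x ≈ -13.1, y ≈ 65.7 km.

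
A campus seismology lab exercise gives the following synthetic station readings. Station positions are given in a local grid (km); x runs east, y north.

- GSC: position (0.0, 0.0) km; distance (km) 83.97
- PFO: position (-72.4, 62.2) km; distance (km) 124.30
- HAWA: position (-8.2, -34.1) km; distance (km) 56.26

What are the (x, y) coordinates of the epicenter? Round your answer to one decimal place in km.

Circle about each station: x² + y² = 83.97²; (x + 72.4)² + (y − 62.2)² = 124.30²; (x + 8.2)² + (y + 34.1)² = 56.26².
Subtracting the GSC equation from the PFO and HAWA equations removes the quadratic terms:
-144.8 x + 124.4 y = 711.07
-16.4 x − 68.2 y = 5115.82
Solving the 2×2 system: x ≈ -57.5, y ≈ -61.2 km.
Check against GSC (with the unrounded x, y): √(x²+y²) = 83.95 ≈ 83.97 km. ✓

(-57.5, -61.2)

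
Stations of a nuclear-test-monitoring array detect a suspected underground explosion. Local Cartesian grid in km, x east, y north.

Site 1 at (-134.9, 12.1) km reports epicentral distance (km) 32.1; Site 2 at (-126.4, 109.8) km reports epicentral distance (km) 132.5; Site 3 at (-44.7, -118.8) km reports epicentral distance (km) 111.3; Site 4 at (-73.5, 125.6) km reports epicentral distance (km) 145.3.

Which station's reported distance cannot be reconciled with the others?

Solve using three stations at a time. Using Site 2, Site 3, Site 4 (subtract circle equations pairwise → linear system) gives (x, y) ≈ (-92.9, -18.4).
Distances from that point to each station vs reported:
  Site 1: calculated 51.9 vs reported 32.1 → residual 19.8 km
  Site 2: calculated 132.5 vs reported 132.5 → residual 0.0 km
  Site 3: calculated 111.3 vs reported 111.3 → residual 0.0 km
  Site 4: calculated 145.3 vs reported 145.3 → residual 0.0 km
Site 2, Site 3, Site 4 are mutually consistent (residuals ≈ 0); Site 1 is off by 19.8 km.

Site 1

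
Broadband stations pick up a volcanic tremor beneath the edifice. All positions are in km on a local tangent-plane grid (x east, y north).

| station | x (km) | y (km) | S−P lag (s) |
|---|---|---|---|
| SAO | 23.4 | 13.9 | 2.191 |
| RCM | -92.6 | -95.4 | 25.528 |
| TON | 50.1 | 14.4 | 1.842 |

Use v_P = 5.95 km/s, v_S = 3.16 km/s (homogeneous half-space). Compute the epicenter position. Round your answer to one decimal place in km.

(37.9, 16.7)

Distance from S−P lag: d = Δt · v_P v_S / (v_P − v_S) = Δt · (5.95·3.16)/(5.95−3.16) ≈ 6.7391·Δt.
So d_SAO = 14.77, d_RCM = 172.03, d_TON = 12.41 km.
Circle about each station: (x − 23.4)² + (y − 13.9)² = 14.77²; (x + 92.6)² + (y + 95.4)² = 172.03²; (x − 50.1)² + (y − 14.4)² = 12.41².
Subtracting the SAO equation from the RCM and TON equations removes the quadratic terms:
-232.0 x − 218.6 y = -12441.02
53.4 x + 1.0 y = 2040.74
Solving the 2×2 system: x ≈ 37.9, y ≈ 16.7 km.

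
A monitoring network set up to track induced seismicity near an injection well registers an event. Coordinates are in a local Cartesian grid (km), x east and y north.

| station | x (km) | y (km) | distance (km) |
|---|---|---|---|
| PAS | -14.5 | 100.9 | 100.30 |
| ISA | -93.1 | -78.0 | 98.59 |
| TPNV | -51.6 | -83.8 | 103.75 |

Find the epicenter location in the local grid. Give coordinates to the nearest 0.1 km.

(-71.1, 18.1)

Circle about each station: (x + 14.5)² + (y − 100.9)² = 100.30²; (x + 93.1)² + (y + 78.0)² = 98.59²; (x + 51.6)² + (y + 83.8)² = 103.75².
Subtracting pairs of circle equations eliminates x²+y² and gives linear equations (the radical axes):
-157.2 x − 357.8 y = 4700.65
-74.2 x − 369.4 y = -1410.03
Solving the 2×2 system: x ≈ -71.1, y ≈ 18.1 km.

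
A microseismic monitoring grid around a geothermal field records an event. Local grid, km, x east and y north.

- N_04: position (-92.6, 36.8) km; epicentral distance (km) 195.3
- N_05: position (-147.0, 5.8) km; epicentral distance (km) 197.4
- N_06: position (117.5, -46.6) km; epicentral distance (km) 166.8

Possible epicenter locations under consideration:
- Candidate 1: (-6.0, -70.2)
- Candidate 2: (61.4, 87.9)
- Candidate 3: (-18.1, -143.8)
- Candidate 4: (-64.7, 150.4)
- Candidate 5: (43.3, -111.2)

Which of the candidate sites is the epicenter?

Candidate 3

For each candidate, compare |candidate − station| to the reported distance:
Candidate 1: residuals N_04 57.6, N_05 37.2, N_06 41.1 → max 57.6 km
Candidate 2: residuals N_04 33.0, N_05 26.6, N_06 21.1 → max 33.0 km
Candidate 3: residuals N_04 0.1, N_05 0.1, N_06 0.0 → max 0.1 km
Candidate 4: residuals N_04 78.3, N_05 31.0, N_06 101.5 → max 101.5 km
Candidate 5: residuals N_04 5.6, N_05 26.0, N_06 68.4 → max 68.4 km
Only Candidate 3 has all residuals ≈ 0.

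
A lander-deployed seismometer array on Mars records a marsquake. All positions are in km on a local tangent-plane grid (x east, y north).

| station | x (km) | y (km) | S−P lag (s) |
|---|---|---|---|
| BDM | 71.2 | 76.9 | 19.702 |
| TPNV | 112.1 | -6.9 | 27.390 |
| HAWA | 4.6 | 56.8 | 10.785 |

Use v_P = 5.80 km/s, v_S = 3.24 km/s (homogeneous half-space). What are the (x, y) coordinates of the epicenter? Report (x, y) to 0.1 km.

Distance from S−P lag: d = Δt · v_P v_S / (v_P − v_S) = Δt · (5.80·3.24)/(5.80−3.24) ≈ 7.3406·Δt.
So d_BDM = 144.62, d_TPNV = 201.06, d_HAWA = 79.17 km.
Circle about each station: (x − 71.2)² + (y − 76.9)² = 144.62²; (x − 112.1)² + (y + 6.9)² = 201.06²; (x − 4.6)² + (y − 56.8)² = 79.17².
Subtracting the BDM equation from the TPNV and HAWA equations removes the quadratic terms:
81.8 x − 167.6 y = -17879.21
-133.2 x − 40.2 y = 6911.41
Solving the 2×2 system: x ≈ -73.3, y ≈ 70.9 km.
Check against BDM (with the unrounded x, y): √((x − 71.2)²+(y − 76.9)²) = 144.61 ≈ 144.62 km. ✓

(-73.3, 70.9)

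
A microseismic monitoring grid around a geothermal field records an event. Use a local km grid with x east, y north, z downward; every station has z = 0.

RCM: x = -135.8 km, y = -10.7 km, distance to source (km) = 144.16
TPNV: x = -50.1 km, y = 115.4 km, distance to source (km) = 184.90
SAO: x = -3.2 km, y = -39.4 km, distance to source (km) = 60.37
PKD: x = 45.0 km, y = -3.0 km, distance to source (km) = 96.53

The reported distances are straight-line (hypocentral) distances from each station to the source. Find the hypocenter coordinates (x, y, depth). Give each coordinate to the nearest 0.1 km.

Each station gives a sphere (x−x_i)² + (y−y_i)² + z² = d_i² (stations at z=0).
Subtracting the RCM sphere from TPNV and SAO: z² cancels, leaving linear equations in x and y:
171.4 x + 252.2 y = -16134.86
265.2 x − 57.4 y = 144.04
Solving: x ≈ -11.598, y ≈ -56.094 km (keep extra digits for the depth step; rounded: -11.6, -56.1).
Then from the RCM sphere: z² = 144.16² − (x + 135.8)² − (y + 10.7)² with x = -11.598, y = -56.094, so z ≈ 57.405 ≈ 57.4 km.

(-11.6, -56.1, 57.4)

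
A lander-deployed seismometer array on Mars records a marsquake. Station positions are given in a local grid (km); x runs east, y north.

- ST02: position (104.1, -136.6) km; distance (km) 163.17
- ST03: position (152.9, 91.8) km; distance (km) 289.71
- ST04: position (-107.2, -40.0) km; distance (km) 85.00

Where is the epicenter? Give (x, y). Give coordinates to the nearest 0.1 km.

(-56.6, -108.3)

Circle about each station: (x − 104.1)² + (y + 136.6)² = 163.17²; (x − 152.9)² + (y − 91.8)² = 289.71²; (x + 107.2)² + (y + 40.0)² = 85.00².
Subtracting pairs of circle equations eliminates x²+y² and gives linear equations (the radical axes):
97.6 x + 456.8 y = -54998.16
-422.6 x + 193.2 y = 2994.92
Solving the 2×2 system: x ≈ -56.6, y ≈ -108.3 km.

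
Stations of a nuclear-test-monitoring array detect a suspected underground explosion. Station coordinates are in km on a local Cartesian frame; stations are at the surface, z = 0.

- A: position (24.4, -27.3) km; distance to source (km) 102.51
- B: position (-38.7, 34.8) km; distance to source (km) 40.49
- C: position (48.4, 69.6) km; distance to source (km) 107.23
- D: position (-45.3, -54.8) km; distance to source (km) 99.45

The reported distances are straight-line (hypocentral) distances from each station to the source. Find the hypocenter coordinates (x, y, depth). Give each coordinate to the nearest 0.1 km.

Each station gives a sphere (x−x_i)² + (y−y_i)² + z² = d_i² (stations at z=0).
Subtracting the A sphere from B and C: z² cancels, leaving linear equations in x and y:
-126.2 x + 124.2 y = 10236.94
48.0 x + 193.8 y = 4856.10
Solving: x ≈ -45.392, y ≈ 36.300 km (keep extra digits for the depth step; rounded: -45.4, 36.3).
Then from the A sphere: z² = 102.51² − (x − 24.4)² − (y + 27.3)² with x = -45.392, y = 36.300, so z ≈ 39.905 ≈ 39.9 km.

x ≈ -45.4 km, y ≈ 36.3 km, depth ≈ 39.9 km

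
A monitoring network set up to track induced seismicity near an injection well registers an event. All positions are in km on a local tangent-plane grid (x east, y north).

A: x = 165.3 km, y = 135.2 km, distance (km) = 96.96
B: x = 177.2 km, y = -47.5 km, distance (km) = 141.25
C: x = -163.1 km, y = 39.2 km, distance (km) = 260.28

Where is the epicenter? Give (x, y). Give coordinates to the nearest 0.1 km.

Circle about each station: (x − 165.3)² + (y − 135.2)² = 96.96²; (x − 177.2)² + (y + 47.5)² = 141.25²; (x + 163.1)² + (y − 39.2)² = 260.28².
Subtracting the A equation from the B and C equations removes the quadratic terms:
23.8 x − 365.4 y = -22497.36
-656.8 x − 192.0 y = -75809.32
Solving the 2×2 system: x ≈ 95.6, y ≈ 67.8 km.
Check against A (with the unrounded x, y): √((x − 165.3)²+(y − 135.2)²) = 96.96 ≈ 96.96 km. ✓

95.6 km east, 67.8 km north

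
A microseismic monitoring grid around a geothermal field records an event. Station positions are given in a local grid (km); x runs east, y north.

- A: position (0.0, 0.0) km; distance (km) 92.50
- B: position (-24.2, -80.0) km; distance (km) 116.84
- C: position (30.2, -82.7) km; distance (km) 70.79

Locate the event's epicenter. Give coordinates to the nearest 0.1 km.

Circle about each station: x² + y² = 92.50²; (x + 24.2)² + (y + 80.0)² = 116.84²; (x − 30.2)² + (y + 82.7)² = 70.79².
Subtracting the A equation from the B and C equations removes the quadratic terms:
-48.4 x − 160.0 y = 1890.30
60.4 x − 165.4 y = 11296.36
Solving the 2×2 system: x ≈ 84.6, y ≈ -37.4 km.

x ≈ 84.6 km, y ≈ -37.4 km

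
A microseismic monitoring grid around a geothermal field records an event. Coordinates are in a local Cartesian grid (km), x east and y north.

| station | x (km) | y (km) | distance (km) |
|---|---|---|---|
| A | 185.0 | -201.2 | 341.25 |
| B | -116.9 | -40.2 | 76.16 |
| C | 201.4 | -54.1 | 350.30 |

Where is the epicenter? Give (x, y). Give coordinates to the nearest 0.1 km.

(-144.2, -111.3)

Circle about each station: (x − 185.0)² + (y + 201.2)² = 341.25²; (x + 116.9)² + (y + 40.2)² = 76.16²; (x − 201.4)² + (y + 54.1)² = 350.30².
Subtracting pairs of circle equations eliminates x²+y² and gives linear equations (the radical axes):
-603.8 x + 322.0 y = 51226.43
32.8 x + 294.2 y = -37476.20
Solving the 2×2 system: x ≈ -144.2, y ≈ -111.3 km.
Check against A (with the unrounded x, y): √((x − 185.0)²+(y + 201.2)²) = 341.25 ≈ 341.25 km. ✓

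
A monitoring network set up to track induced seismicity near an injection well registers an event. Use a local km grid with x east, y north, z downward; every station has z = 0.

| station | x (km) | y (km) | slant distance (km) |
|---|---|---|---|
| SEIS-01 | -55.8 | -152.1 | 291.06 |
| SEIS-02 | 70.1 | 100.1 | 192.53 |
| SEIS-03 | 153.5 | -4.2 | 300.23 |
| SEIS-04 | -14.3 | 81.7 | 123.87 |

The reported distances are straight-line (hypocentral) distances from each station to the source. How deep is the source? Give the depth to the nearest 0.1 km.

Each station gives a sphere (x−x_i)² + (y−y_i)² + z² = d_i² (stations at z=0).
Subtracting the SEIS-01 sphere from SEIS-02 and SEIS-03: z² cancels, leaving linear equations in x and y:
251.8 x + 504.4 y = 36334.09
418.6 x + 295.8 y = -8090.29
Solving: x ≈ -108.506, y ≈ 126.201 km (keep extra digits for the depth step; rounded: -108.5, 126.2).
Then from the SEIS-01 sphere: z² = 291.06² − (x + 55.8)² − (y + 152.1)² with x = -108.506, y = 126.201, so z ≈ 66.982 ≈ 67.0 km.

67.0 km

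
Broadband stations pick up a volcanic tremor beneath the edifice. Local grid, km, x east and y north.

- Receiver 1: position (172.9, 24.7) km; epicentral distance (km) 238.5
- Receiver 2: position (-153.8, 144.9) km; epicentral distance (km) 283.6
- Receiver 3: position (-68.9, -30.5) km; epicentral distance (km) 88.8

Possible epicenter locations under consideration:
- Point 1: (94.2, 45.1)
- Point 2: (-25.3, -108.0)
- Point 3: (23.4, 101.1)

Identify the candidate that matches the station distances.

Point 2

For each candidate, compare |candidate − station| to the reported distance:
Point 1: residuals Receiver 1 157.2, Receiver 2 16.3, Receiver 3 91.0 → max 157.2 km
Point 2: residuals Receiver 1 0.0, Receiver 2 0.1, Receiver 3 0.1 → max 0.1 km
Point 3: residuals Receiver 1 70.6, Receiver 2 101.1, Receiver 3 71.9 → max 101.1 km
Only Point 2 has all residuals ≈ 0.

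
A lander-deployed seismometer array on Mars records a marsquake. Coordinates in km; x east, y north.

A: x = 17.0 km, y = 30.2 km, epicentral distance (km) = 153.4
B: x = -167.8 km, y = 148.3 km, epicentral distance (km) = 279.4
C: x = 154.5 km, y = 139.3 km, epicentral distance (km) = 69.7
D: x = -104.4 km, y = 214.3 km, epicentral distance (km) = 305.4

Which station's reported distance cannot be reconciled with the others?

B

Solve using three stations at a time. Using A, C, D (subtract circle equations pairwise → linear system) gives (x, y) ≈ (165.0, 70.5).
Distances from that point to each station vs reported:
  A: calculated 153.4 vs reported 153.4 → residual 0.0 km
  B: calculated 341.8 vs reported 279.4 → residual 62.4 km
  C: calculated 69.6 vs reported 69.7 → residual 0.1 km
  D: calculated 305.4 vs reported 305.4 → residual 0.0 km
A, C, D are mutually consistent (residuals ≈ 0); B is off by 62.4 km.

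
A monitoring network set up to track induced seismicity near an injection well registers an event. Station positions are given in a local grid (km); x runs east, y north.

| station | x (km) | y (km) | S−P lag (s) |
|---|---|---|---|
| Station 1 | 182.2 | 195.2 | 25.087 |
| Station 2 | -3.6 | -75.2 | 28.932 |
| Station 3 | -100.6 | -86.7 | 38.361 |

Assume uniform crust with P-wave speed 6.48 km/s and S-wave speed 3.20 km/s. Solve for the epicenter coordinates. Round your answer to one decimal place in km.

(57.5, 97.2)

Distance from S−P lag: d = Δt · v_P v_S / (v_P − v_S) = Δt · (6.48·3.20)/(6.48−3.20) ≈ 6.3220·Δt.
So d_Station 1 = 158.60, d_Station 2 = 182.91, d_Station 3 = 242.52 km.
Circle about each station: (x − 182.2)² + (y − 195.2)² = 158.60²; (x + 3.6)² + (y + 75.2)² = 182.91²; (x + 100.6)² + (y + 86.7)² = 242.52².
Subtracting the Station 1 equation from the Station 2 and Station 3 equations removes the quadratic terms:
-371.6 x − 540.8 y = -73933.99
-565.6 x − 563.8 y = -87324.62
Solving the 2×2 system: x ≈ 57.5, y ≈ 97.2 km.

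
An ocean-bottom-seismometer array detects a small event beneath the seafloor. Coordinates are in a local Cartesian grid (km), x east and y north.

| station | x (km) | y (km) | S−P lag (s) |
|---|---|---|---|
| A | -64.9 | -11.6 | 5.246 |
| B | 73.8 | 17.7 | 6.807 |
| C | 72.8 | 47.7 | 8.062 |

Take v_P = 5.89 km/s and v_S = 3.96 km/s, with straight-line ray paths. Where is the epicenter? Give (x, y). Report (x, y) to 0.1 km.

x ≈ -1.6 km, y ≈ -15.2 km

Distance from S−P lag: d = Δt · v_P v_S / (v_P − v_S) = Δt · (5.89·3.96)/(5.89−3.96) ≈ 12.0852·Δt.
So d_A = 63.40, d_B = 82.26, d_C = 97.43 km.
Circle about each station: (x + 64.9)² + (y + 11.6)² = 63.40²; (x − 73.8)² + (y − 17.7)² = 82.26²; (x − 72.8)² + (y − 47.7)² = 97.43².
Subtracting pairs of circle equations eliminates x²+y² and gives linear equations (the radical axes):
277.4 x + 58.6 y = -1333.99
275.4 x + 118.6 y = -2244.48
Solving the 2×2 system: x ≈ -1.6, y ≈ -15.2 km.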